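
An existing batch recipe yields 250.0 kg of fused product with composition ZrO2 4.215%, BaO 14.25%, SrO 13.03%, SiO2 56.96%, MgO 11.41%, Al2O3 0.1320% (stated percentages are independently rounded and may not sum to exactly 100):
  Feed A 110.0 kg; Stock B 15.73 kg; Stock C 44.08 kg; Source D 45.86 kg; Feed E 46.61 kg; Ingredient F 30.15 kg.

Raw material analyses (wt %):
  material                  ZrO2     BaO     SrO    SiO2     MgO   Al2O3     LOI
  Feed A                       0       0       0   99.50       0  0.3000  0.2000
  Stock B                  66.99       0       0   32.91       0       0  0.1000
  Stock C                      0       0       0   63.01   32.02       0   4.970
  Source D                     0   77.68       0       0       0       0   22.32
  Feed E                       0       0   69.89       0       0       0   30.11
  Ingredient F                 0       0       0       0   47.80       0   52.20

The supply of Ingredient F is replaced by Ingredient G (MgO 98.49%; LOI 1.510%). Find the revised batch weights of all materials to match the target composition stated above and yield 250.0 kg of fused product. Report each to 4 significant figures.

Full precision is kept at all times; mid-chain values are displayed rounded to 4 significant digits on the page. Every reported number is rounded only once — all derived quantities (the six compositions, glass mass, the yield, the totals, ignition loss) are computed using the weight values on 250.0 kg of glass in exact precision, as written in question or answer.
Target masses of each oxide per 250.0 kg fused product:
  ZrO2: 4.215% × 250.0 = 10.54 kg
  BaO: 14.25% × 250.0 = 35.62 kg
  SrO: 13.03% × 250.0 = 32.58 kg
  SiO2: 56.96% × 250.0 = 142.4 kg
  MgO: 11.41% × 250.0 = 28.52 kg
  Al2O3: 0.1320% × 250.0 = 0.3300 kg
Sums-versus-targets review with the batch weights as given, against the basis in use (delivered sums recover each target net of answer rounding effects):
  ZrO2: 15.73·0.6699 = 10.54 kg (target 10.54 kg)
  BaO: 45.86·0.7768 = 35.62 kg (target 35.62 kg)
  SrO: 46.61·0.6989 = 32.58 kg (target 32.58 kg)
  SiO2: 110.0·0.9950 + 15.73·0.3291 + 44.08·0.6301 = 142.4 kg (target 142.4 kg)
  MgO: 44.08·0.3202 + 14.63·0.9849 = 28.52 kg (target 28.52 kg)
  Al2O3: 110.0·0.003000 = 0.3300 kg (target 0.3300 kg)
Glass-mass bookkeeping: net batch after ignition = 250.0 kg (summing oxide targets gives 250.0 kg; basis as stated: 250.0 kg — differing by rounding only).
Whole-batch sum: Σ batch = 276.9 kg; LOI loss = Σ batch·LOI = 26.92 kg; yield, glass over the total, = 90.28%.

Revised batch per 250.0 kg fused product:
  Feed A: 110.0 kg
  Stock B: 15.73 kg
  Stock C: 44.08 kg
  Source D: 45.86 kg
  Feed E: 46.61 kg
  Ingredient G: 14.63 kg
Total batch = 276.9 kg; LOI loss = 26.92 kg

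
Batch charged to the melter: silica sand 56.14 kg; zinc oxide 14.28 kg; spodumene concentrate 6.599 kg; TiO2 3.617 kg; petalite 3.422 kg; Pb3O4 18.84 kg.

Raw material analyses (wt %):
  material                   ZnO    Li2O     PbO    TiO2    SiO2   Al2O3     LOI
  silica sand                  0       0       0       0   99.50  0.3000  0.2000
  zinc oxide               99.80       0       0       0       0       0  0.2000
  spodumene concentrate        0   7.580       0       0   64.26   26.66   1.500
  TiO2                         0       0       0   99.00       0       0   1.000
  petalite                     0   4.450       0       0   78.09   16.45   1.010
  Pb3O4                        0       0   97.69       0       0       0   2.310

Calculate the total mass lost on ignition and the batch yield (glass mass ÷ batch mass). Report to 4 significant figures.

LOI loss = 0.7458 kg; glass = 102.2 kg; yield = 99.28%

In-progress results are displayed rounded to four significant digits within the worked lines — every computation carries full precision from start to finish. Every reported figure receives exactly one rounding — all derived quantities (the six compositions, net glass mass, the yield, the totals, ignition loss) are re-derived in full precision from the batch weights on 102.2 kg of glass, as set out in the problem or the answer.
Each material's LOI contribution:
  silica sand: 56.14 × 0.002000 = 0.1123 kg
  zinc oxide: 14.28 × 0.002000 = 0.02856 kg
  spodumene concentrate: 6.599 × 0.01500 = 0.09899 kg
  TiO2: 3.617 × 0.01000 = 0.03617 kg
  petalite: 3.422 × 0.01010 = 0.03456 kg
  Pb3O4: 18.84 × 0.02310 = 0.4352 kg
Total LOI = 0.7458 kg
Glass = batch − LOI = 102.9 − 0.7458 = 102.2 kg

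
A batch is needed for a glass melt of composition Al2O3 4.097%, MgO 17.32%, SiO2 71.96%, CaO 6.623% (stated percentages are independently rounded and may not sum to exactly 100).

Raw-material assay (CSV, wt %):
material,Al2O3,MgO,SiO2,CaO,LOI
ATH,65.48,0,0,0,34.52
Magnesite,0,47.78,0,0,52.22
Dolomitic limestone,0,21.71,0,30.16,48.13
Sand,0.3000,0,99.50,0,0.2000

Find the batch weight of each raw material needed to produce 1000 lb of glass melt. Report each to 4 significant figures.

In-progress results are shown rounded off to 4 significant figures alongside each step. The whole derivation carries exact precision at all times — every reported result takes just one rounding — the derived quantities (the totals, net glass mass, the yield, the four compositions, LOI) are carried from the batch weights for 1000 lb of glass in full float precision, as written in the problem or answer text.
The oxide mass targets at 1000 lb glass melt:
  Al2O3: 4.097% × 1000 = 40.97 lb
  MgO: 17.32% × 1000 = 173.2 lb
  SiO2: 71.96% × 1000 = 719.6 lb
  CaO: 6.623% × 1000 = 66.23 lb
Balance tally, oxide-wise, from the weights as reported, on the stated basis (summed amounts equal target values modulo rounding of the values):
  Al2O3: 59.26·0.6548 + 723.2·0.003000 = 40.97 lb (target 40.97 lb)
  MgO: 262.7·0.4778 + 219.6·0.2171 = 173.2 lb (target 173.2 lb)
  SiO2: 723.2·0.9950 = 719.6 lb (target 719.6 lb)
  CaO: 219.6·0.3016 = 66.23 lb (target 66.23 lb)
Glass-mass closure: Σ batch − LOI loss = 1000 lb (oxide target masses add up to 1000 lb; the stated basis being 1000 lb — differing by rounding only).
Adding the batch up: Σ batch = 1265 lb; LOI removed, Σ of batch·LOI: 264.8 lb; glass ÷ batch gives a yield of 79.06%.

Batch per 1000 lb glass melt:
  ATH: 59.26 lb
  Magnesite: 262.7 lb
  Dolomitic limestone: 219.6 lb
  Sand: 723.2 lb
Total batch = 1265 lb; LOI loss = 264.8 lb; yield = 79.06%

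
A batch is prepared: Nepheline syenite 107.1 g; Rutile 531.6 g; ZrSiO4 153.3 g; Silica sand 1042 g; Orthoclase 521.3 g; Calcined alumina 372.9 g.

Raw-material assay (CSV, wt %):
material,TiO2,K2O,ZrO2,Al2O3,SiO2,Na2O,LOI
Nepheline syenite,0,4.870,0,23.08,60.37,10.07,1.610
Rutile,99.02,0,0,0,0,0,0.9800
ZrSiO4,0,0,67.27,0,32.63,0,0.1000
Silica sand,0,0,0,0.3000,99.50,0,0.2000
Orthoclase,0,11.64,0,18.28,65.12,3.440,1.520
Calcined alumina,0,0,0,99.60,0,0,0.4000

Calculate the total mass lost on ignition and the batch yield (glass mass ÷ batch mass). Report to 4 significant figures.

Values along the way appear, rounded to four significant figures, in the printout — the whole derivation carries full float precision at every stage. A single rounding finalizes each reported result. Derived quantities are carried in exact precision (glass mass, six oxide percentages, the totals, yield, ignition loss) from the weighed amounts per 2710 g of glass exactly as shown in the question or the answer.
Loss on ignition, line by line:
  Nepheline syenite: 107.1 × 0.01610 = 1.724 g
  Rutile: 531.6 × 0.009800 = 5.210 g
  ZrSiO4: 153.3 × 0.001000 = 0.1533 g
  Silica sand: 1042 × 0.002000 = 2.084 g
  Orthoclase: 521.3 × 0.01520 = 7.924 g
  Calcined alumina: 372.9 × 0.004000 = 1.492 g
Total LOI = 18.59 g
Glass = batch − LOI = 2728 − 18.59 = 2710 g

LOI loss = 18.59 g; glass = 2710 g; yield = 99.32%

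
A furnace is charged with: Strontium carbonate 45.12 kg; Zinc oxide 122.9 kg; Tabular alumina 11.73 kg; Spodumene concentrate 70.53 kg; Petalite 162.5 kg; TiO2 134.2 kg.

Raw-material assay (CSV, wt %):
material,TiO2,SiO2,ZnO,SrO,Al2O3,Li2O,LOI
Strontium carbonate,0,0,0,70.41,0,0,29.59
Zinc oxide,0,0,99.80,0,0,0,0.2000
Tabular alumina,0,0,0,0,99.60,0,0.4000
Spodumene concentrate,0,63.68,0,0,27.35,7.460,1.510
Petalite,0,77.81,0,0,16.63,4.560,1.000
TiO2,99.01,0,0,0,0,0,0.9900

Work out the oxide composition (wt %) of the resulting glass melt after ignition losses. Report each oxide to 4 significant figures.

Glass mass = 529.3 kg (batch 547.0 − LOI 17.66).
Composition: TiO2 25.10%, SiO2 32.37%, ZnO 23.17%, SrO 6.002%, Al2O3 10.96%, Li2O 2.394%

Intermediates are shown with 4-significant-digit rounding between the steps. All internal work holds exact precision in all steps — every reported figure takes exactly one rounding; derived quantities (the yield, ignition loss, the six compositions, the totals, glass mass) are re-derived in exact precision from the batch weights on 529.3 kg of glass exactly as shown in either problem or answer.
What the batch supplies per oxide:
  TiO2: 134.2·0.9901 = 132.9 kg
  SiO2: 70.53·0.6368 + 162.5·0.7781 = 171.4 kg
  ZnO: 122.9·0.9980 = 122.7 kg
  SrO: 45.12·0.7041 = 31.77 kg
  Al2O3: 11.73·0.9960 + 70.53·0.2735 + 162.5·0.1663 = 58.00 kg
  Li2O: 70.53·0.07460 + 162.5·0.04560 = 12.67 kg
LOI: 45.12·0.2959 + 122.9·0.002000 + 11.73·0.004000 + 70.53·0.01510 + 162.5·0.01000 + 134.2·0.009900 = 17.66 kg
Glass = total batch minus LOI = 547.0 − 17.66 = 529.3 kg (consistent with Σ oxide mass)
percent share: oxide ÷ glass, ×100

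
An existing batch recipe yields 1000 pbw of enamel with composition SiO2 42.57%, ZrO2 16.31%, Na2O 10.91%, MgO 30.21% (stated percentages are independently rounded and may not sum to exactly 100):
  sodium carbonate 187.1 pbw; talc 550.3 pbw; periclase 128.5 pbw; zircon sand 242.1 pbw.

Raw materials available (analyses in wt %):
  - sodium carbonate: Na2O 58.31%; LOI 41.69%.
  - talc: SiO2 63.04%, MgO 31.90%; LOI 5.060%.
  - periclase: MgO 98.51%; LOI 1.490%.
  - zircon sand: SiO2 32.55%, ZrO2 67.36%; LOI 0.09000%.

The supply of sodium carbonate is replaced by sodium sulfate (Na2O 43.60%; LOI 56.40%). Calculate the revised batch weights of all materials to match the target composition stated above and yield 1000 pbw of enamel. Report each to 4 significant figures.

Revised batch per 1000 pbw enamel:
  sodium sulfate: 250.2 pbw
  talc: 550.3 pbw
  periclase: 128.5 pbw
  zircon sand: 242.1 pbw
Total batch = 1171 pbw; LOI loss = 171.1 pbw

The intermediate values are shown, rounded to 4 significant digits, within the worked lines — the working math runs at exact precision in all steps. Each reported result is rounded just once. Derived quantities, which include the four compositions, LOI, the totals, net glass mass, yield, are re-derived in full precision, as given in the problem or the answer, from the weighed amounts at 1000 pbw of glass.
Per-oxide target masses for 1000 pbw enamel:
  SiO2: 42.57% × 1000 = 425.7 pbw
  ZrO2: 16.31% × 1000 = 163.1 pbw
  Na2O: 10.91% × 1000 = 109.1 pbw
  MgO: 30.21% × 1000 = 302.1 pbw
Verifying the oxide balance from the weights as reported, at the basis given (sums match the target masses modulo rounding of the values):
  SiO2: 550.3·0.6304 + 242.1·0.3255 = 425.7 pbw (target 425.7 pbw)
  ZrO2: 242.1·0.6736 = 163.1 pbw (target 163.1 pbw)
  Na2O: 250.2·0.4360 = 109.1 pbw (target 109.1 pbw)
  MgO: 550.3·0.3190 + 128.5·0.9851 = 302.1 pbw (target 302.1 pbw)
Glass-mass closure: total charge less LOI = 1000 pbw (per-oxide target masses sum to 1000 pbw; against the stated basis, 1000 pbw — rounding explains the deltas).
Whole-batch sum: Σ batch = 1171 pbw; LOI loss = Σ batch·LOI = 171.1 pbw; yield: glass divided by total = 85.39%.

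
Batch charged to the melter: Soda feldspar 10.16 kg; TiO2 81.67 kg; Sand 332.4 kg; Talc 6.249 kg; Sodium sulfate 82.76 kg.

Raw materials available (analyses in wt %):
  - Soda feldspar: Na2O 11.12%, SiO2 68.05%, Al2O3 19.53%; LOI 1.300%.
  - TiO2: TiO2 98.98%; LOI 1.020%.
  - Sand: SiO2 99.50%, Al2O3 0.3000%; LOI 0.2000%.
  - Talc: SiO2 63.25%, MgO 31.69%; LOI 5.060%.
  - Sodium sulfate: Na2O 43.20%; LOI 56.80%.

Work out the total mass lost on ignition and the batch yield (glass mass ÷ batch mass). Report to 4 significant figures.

LOI loss = 48.95 kg; glass = 464.3 kg; yield = 90.46%

Mid-chain values are displayed (rounded to four significant digits) alongside each step; the whole derivation keeps full float precision in every operation; every reported number is rounded just once — derived quantities, including the yield, the totals, five oxide percentages, net glass mass, ignition loss, are computed starting from the weights on 464.3 kg of glass at exact precision precisely as stated by the question or the answer.
Each material's LOI contribution:
  Soda feldspar: 10.16 × 0.01300 = 0.1321 kg
  TiO2: 81.67 × 0.01020 = 0.8330 kg
  Sand: 332.4 × 0.002000 = 0.6648 kg
  Talc: 6.249 × 0.05060 = 0.3162 kg
  Sodium sulfate: 82.76 × 0.5680 = 47.01 kg
Total LOI = 48.95 kg
Glass = batch − LOI = 513.2 − 48.95 = 464.3 kg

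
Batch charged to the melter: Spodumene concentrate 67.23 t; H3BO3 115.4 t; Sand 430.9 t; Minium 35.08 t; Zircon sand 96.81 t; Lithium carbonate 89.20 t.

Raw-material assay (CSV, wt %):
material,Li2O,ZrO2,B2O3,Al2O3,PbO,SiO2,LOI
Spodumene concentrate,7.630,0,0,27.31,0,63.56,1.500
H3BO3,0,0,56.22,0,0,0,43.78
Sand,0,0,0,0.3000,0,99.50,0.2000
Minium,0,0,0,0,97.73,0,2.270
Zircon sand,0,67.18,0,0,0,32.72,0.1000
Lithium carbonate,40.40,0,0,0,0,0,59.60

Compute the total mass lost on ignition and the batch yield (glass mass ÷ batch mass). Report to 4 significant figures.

LOI loss = 106.4 t; glass = 728.2 t; yield = 87.25%

In-progress results are displayed (rounded to four significant digits) as written; every computation keeps full float precision from first step to last. Each reported result sees exactly one rounding — all derived quantities are computed at full precision (net glass mass, the yield, the six compositions, LOI, the totals) from the batch weights for 728.2 t of glass, exactly as shown in the problem or answer text.
Ignition loss by material:
  Spodumene concentrate: 67.23 × 0.01500 = 1.008 t
  H3BO3: 115.4 × 0.4378 = 50.52 t
  Sand: 430.9 × 0.002000 = 0.8618 t
  Minium: 35.08 × 0.02270 = 0.7963 t
  Zircon sand: 96.81 × 0.001000 = 0.09681 t
  Lithium carbonate: 89.20 × 0.5960 = 53.16 t
Total LOI = 106.4 t
Glass = batch − LOI = 834.6 − 106.4 = 728.2 t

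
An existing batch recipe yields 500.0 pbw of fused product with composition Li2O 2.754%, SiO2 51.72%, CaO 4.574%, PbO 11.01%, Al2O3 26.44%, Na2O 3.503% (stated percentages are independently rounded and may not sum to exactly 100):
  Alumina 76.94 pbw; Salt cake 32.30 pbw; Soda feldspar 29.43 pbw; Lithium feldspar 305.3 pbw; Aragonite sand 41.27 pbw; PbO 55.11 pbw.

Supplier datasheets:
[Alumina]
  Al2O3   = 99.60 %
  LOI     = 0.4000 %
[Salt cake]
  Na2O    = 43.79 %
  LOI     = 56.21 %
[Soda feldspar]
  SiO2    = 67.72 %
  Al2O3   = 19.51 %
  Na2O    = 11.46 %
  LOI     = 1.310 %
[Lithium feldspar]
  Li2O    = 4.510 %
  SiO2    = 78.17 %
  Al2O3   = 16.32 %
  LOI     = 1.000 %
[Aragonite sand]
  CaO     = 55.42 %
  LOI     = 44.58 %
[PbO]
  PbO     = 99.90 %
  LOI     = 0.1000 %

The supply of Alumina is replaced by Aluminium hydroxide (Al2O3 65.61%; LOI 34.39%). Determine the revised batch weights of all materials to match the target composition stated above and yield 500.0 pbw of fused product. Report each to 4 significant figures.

The intermediate values are shown (rounded to 4 significant figures) alongside each step. Each numeric step keeps exact precision from start to finish — a single rounding completes every reported result. The derived quantities (totals, LOI, the yield, glass mass, six oxide percentages) are carried at full precision starting from the weights at 500.0 pbw of glass, as set out in the problem or the answer.
Oxide mass targets, per 500.0 pbw fused product:
  Li2O: 2.754% × 500.0 = 13.77 pbw
  SiO2: 51.72% × 500.0 = 258.6 pbw
  CaO: 4.574% × 500.0 = 22.87 pbw
  PbO: 11.01% × 500.0 = 55.05 pbw
  Al2O3: 26.44% × 500.0 = 132.2 pbw
  Na2O: 3.503% × 500.0 = 17.52 pbw
Mass-balance tally per oxide from the weights as reported, per the basis as stated (each sum matches its target mass given rounding of the digits):
  Li2O: 305.3·0.04510 = 13.77 pbw (target 13.77 pbw)
  SiO2: 29.43·0.6772 + 305.3·0.7817 = 258.6 pbw (target 258.6 pbw)
  CaO: 41.27·0.5542 = 22.87 pbw (target 22.87 pbw)
  PbO: 55.11·0.9990 = 55.05 pbw (target 55.05 pbw)
  Al2O3: 116.8·0.6561 + 29.43·0.1951 + 305.3·0.1632 = 132.2 pbw (target 132.2 pbw)
  Na2O: 32.30·0.4379 + 29.43·0.1146 = 17.52 pbw (target 17.52 pbw)
Mass balance on the glass: batch total minus LOI = 500.0 pbw (oxide target masses add up to 500.0 pbw; against the stated basis, 500.0 pbw — any gap is answer rounding).
Batch total: Σ batch = 580.2 pbw; loss to ignition Σ batch·LOI = 80.22 pbw; yield: glass divided by total = 86.17%.

Revised batch per 500.0 pbw fused product:
  Aluminium hydroxide: 116.8 pbw
  Salt cake: 32.30 pbw
  Soda feldspar: 29.43 pbw
  Lithium feldspar: 305.3 pbw
  Aragonite sand: 41.27 pbw
  PbO: 55.11 pbw
Total batch = 580.2 pbw; LOI loss = 80.22 pbw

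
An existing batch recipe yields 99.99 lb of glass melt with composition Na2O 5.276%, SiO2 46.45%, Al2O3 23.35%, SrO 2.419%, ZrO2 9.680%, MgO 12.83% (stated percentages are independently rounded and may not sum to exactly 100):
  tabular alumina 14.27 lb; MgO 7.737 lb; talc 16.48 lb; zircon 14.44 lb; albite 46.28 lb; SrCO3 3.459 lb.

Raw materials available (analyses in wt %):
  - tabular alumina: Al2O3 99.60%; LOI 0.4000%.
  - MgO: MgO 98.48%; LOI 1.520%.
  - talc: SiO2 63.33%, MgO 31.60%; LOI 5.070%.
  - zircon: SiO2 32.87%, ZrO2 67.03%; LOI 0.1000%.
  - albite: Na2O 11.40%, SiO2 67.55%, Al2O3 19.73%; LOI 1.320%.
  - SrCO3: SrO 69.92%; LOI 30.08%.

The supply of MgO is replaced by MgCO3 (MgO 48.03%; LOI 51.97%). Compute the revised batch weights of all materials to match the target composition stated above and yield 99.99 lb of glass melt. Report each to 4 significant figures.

Revised batch per 99.99 lb glass melt:
  tabular alumina: 14.27 lb
  MgCO3: 15.86 lb
  talc: 16.48 lb
  zircon: 14.44 lb
  albite: 46.28 lb
  SrCO3: 3.459 lb
Total batch = 110.8 lb; LOI loss = 10.80 lb

In-progress results are displayed rounded to 4 significant digits across the worked steps. The working math carries full precision through the solve; exactly one rounding lands on every reported number; derived quantities are re-derived starting from the weights for 99.99 lb of glass in full precision (glass mass, the six compositions, yield, ignition loss, the totals) as written in the question or the answer.
The oxide mass targets at 99.99 lb glass melt:
  Na2O: 5.276% × 99.99 = 5.275 lb
  SiO2: 46.45% × 99.99 = 46.45 lb
  Al2O3: 23.35% × 99.99 = 23.35 lb
  SrO: 2.419% × 99.99 = 2.419 lb
  ZrO2: 9.680% × 99.99 = 9.679 lb
  MgO: 12.83% × 99.99 = 12.83 lb
Mass-balance tally per oxide given the weights on record, versus the basis set out (each sum matches its target mass given rounding of the digits):
  Na2O: 46.28·0.1140 = 5.276 lb (target 5.275 lb)
  SiO2: 16.48·0.6333 + 14.44·0.3287 + 46.28·0.6755 = 46.45 lb (target 46.45 lb)
  Al2O3: 14.27·0.9960 + 46.28·0.1973 = 23.34 lb (target 23.35 lb)
  SrO: 3.459·0.6992 = 2.419 lb (target 2.419 lb)
  ZrO2: 14.44·0.6703 = 9.679 lb (target 9.679 lb)
  MgO: 15.86·0.4803 + 16.48·0.3160 = 12.83 lb (target 12.83 lb)
Auditing the glass mass value: net batch after ignition = 99.99 lb (per-oxide target masses sum to 99.99 lb; with the basis standing at 99.99 lb — rounding explains the deltas).
Whole-batch sum: Σ batch = 110.8 lb; Σ batch·LOI gives LOI loss = 10.80 lb; yield = glass ÷ total batch = 90.25%.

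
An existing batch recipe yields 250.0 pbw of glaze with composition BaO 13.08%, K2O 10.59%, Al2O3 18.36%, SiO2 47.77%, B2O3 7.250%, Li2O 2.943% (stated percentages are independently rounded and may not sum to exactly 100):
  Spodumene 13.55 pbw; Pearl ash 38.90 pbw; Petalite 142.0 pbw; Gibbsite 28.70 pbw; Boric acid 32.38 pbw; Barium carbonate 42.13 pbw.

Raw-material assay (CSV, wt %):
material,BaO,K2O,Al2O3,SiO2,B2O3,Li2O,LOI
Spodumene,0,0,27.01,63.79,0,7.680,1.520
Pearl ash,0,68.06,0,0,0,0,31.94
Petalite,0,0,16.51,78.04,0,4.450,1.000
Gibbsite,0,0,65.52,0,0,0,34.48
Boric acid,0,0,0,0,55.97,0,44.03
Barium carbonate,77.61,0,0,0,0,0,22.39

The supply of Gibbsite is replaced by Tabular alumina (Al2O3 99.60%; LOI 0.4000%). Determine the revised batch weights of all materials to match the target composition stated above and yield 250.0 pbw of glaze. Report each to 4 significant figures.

Full float precision is held at each step. Rounding to four significant figures applies to every intermediate as printed. A single rounding produces each reported result — derived quantities are re-derived in full precision (ignition loss, net glass mass, totals, the six compositions, yield) from the batch weights at 250.0 pbw of glass, exactly as shown in question or answer.
Per-oxide target masses for 250.0 pbw glaze:
  BaO: 13.08% × 250.0 = 32.70 pbw
  K2O: 10.59% × 250.0 = 26.48 pbw
  Al2O3: 18.36% × 250.0 = 45.90 pbw
  SiO2: 47.77% × 250.0 = 119.4 pbw
  B2O3: 7.250% × 250.0 = 18.12 pbw
  Li2O: 2.943% × 250.0 = 7.358 pbw
Verifying the oxide balance applying the batch weights above, relative to the basis at hand (oxide sums agree with the targets up to rounding of the answer):
  BaO: 42.13·0.7761 = 32.70 pbw (target 32.70 pbw)
  K2O: 38.90·0.6806 = 26.48 pbw (target 26.48 pbw)
  Al2O3: 13.55·0.2701 + 142.0·0.1651 + 18.88·0.9960 = 45.91 pbw (target 45.90 pbw)
  SiO2: 13.55·0.6379 + 142.0·0.7804 = 119.5 pbw (target 119.4 pbw)
  B2O3: 32.38·0.5597 = 18.12 pbw (target 18.12 pbw)
  Li2O: 13.55·0.07680 + 142.0·0.04450 = 7.360 pbw (target 7.358 pbw)
Glass-mass sanity pass: total batch − LOI = 250.0 pbw (targets for the oxides total 250.0 pbw; against the stated basis, 250.0 pbw — rounding explains the deltas).
Total batch = Σ batch = 287.8 pbw; ignition loss, Σ(batch × LOI) = 37.82 pbw; yield, glass over the total, = 86.86%.

Revised batch per 250.0 pbw glaze:
  Spodumene: 13.55 pbw
  Pearl ash: 38.90 pbw
  Petalite: 142.0 pbw
  Tabular alumina: 18.88 pbw
  Boric acid: 32.38 pbw
  Barium carbonate: 42.13 pbw
Total batch = 287.8 pbw; LOI loss = 37.82 pbw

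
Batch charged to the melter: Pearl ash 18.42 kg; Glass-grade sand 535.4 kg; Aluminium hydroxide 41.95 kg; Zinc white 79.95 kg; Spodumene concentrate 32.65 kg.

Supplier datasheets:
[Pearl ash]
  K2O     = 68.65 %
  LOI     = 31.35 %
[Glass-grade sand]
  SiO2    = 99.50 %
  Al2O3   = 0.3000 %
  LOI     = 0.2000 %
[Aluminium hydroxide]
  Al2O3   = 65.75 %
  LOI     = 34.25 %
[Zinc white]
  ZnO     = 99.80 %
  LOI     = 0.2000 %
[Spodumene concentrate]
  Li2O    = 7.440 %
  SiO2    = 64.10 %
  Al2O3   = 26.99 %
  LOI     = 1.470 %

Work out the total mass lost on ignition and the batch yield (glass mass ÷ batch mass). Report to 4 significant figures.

In-progress results appear (rounded to 4 significant digits) at each printed step; exact precision is kept in all steps; every reported result includes exactly one rounding; derived quantities (the five compositions, totals, net glass mass, LOI, yield) are rebuilt starting from the weights for 686.5 kg of glass in exact precision as given in problem or answer.
LOI of each material in turn:
  Pearl ash: 18.42 × 0.3135 = 5.775 kg
  Glass-grade sand: 535.4 × 0.002000 = 1.071 kg
  Aluminium hydroxide: 41.95 × 0.3425 = 14.37 kg
  Zinc white: 79.95 × 0.002000 = 0.1599 kg
  Spodumene concentrate: 32.65 × 0.01470 = 0.4800 kg
Total LOI = 21.85 kg
Glass = batch − LOI = 708.4 − 21.85 = 686.5 kg

LOI loss = 21.85 kg; glass = 686.5 kg; yield = 96.92%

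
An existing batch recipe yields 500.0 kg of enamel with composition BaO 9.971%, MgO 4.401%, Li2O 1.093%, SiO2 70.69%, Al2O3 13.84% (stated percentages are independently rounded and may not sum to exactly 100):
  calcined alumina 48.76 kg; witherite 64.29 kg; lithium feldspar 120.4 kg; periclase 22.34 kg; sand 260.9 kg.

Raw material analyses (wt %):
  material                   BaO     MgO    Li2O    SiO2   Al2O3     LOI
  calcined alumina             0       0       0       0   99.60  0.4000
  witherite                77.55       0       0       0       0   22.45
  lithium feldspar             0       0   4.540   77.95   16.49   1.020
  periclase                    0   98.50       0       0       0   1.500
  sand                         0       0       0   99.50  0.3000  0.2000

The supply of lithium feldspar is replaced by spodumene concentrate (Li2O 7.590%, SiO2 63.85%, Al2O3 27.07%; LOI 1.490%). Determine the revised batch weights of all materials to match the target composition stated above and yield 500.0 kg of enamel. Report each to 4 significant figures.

Revised batch per 500.0 kg enamel:
  calcined alumina: 48.98 kg
  witherite: 64.29 kg
  spodumene concentrate: 72.00 kg
  periclase: 22.34 kg
  sand: 309.0 kg
Total batch = 516.6 kg; LOI loss = 16.65 kg

All arithmetic maintains full precision in all steps — the intermediate values are printed (rounded to four significant digits) across the worked steps — a single rounding produces every reported value. All derived quantities are rebuilt at full precision (five oxide percentages, totals, the yield, glass mass, ignition loss) using the weight values per 500.0 kg of glass as they appear in the question or the answer.
The oxide mass targets at 500.0 kg enamel:
  BaO: 9.971% × 500.0 = 49.86 kg
  MgO: 4.401% × 500.0 = 22.00 kg
  Li2O: 1.093% × 500.0 = 5.465 kg
  SiO2: 70.69% × 500.0 = 353.4 kg
  Al2O3: 13.84% × 500.0 = 69.20 kg
Mass-balance tally per oxide on the weights just shown, relative to the basis at hand (sums match the target masses modulo rounding of the values):
  BaO: 64.29·0.7755 = 49.86 kg (target 49.86 kg)
  MgO: 22.34·0.9850 = 22.00 kg (target 22.00 kg)
  Li2O: 72.00·0.07590 = 5.465 kg (target 5.465 kg)
  SiO2: 72.00·0.6385 + 309.0·0.9950 = 353.4 kg (target 353.4 kg)
  Al2O3: 48.98·0.9960 + 72.00·0.2707 + 309.0·0.003000 = 69.20 kg (target 69.20 kg)
The glass-mass cross-check: whole batch net of LOI = 500.0 kg (oxide target masses add up to 500.0 kg; versus the stated basis of 500.0 kg — differing by rounding only).
Summing the batch: Σ batch = 516.6 kg; loss to ignition Σ batch·LOI = 16.65 kg; yield: glass divided by total = 96.78%.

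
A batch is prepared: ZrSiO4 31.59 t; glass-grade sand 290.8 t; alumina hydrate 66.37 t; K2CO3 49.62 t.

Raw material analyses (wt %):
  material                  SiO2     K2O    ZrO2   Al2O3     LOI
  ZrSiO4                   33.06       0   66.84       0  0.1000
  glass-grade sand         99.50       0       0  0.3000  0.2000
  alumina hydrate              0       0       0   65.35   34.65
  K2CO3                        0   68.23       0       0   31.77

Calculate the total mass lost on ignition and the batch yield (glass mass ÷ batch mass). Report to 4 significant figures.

Working values are displayed with 4-significant-figure rounding at each printed step — all internal work carries full float precision all the way through. A single rounding produces each reported figure — derived quantities (net glass mass, the yield, the four compositions, totals, ignition loss) are re-derived starting from the weights per 399.0 t of glass in full float precision, precisely as stated by question or answer.
Material-by-material LOI:
  ZrSiO4: 31.59 × 0.001000 = 0.03159 t
  glass-grade sand: 290.8 × 0.002000 = 0.5816 t
  alumina hydrate: 66.37 × 0.3465 = 23.00 t
  K2CO3: 49.62 × 0.3177 = 15.76 t
Total LOI = 39.37 t
Glass = batch − LOI = 438.4 − 39.37 = 399.0 t

LOI loss = 39.37 t; glass = 399.0 t; yield = 91.02%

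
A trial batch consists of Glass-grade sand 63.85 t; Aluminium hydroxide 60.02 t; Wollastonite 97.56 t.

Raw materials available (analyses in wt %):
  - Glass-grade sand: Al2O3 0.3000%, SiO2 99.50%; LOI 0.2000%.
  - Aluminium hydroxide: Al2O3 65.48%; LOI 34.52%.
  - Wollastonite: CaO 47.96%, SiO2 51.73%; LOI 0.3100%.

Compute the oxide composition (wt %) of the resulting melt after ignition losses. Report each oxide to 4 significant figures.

Glass mass = 200.3 t (batch 221.4 − LOI 21.15).
Composition: Al2O3 19.72%, CaO 23.36%, SiO2 56.92%

All arithmetic holds exact precision at every stage; intermediates appear, rounded to 4 significant figures, across the worked steps; each reported number is rounded a single time — the derived quantities (the totals, glass mass, the yield, the three compositions, ignition loss) are computed at full float precision from the weighed amounts at 200.3 t of glass, as quoted within question or answer.
Oxide masses out of the charge:
  Al2O3: 63.85·0.003000 + 60.02·0.6548 = 39.49 t
  CaO: 97.56·0.4796 = 46.79 t
  SiO2: 63.85·0.9950 + 97.56·0.5173 = 114.0 t
LOI: 63.85·0.002000 + 60.02·0.3452 + 97.56·0.003100 = 21.15 t
Resulting glass, batch − LOI: 221.4 − 21.15 = 200.3 t (= the summed oxide contributions)
percent by weight: oxide/glass ×100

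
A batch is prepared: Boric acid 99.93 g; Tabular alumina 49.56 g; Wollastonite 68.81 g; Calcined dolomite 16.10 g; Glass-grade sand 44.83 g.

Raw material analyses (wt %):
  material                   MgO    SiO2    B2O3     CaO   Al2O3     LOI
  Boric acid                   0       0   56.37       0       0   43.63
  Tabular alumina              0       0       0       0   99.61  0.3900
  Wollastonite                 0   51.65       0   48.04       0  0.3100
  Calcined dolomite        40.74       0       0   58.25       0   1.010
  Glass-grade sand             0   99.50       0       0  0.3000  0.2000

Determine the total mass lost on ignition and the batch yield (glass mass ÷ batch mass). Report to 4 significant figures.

LOI loss = 44.26 g; glass = 235.0 g; yield = 84.15%

Intermediates are printed rounded off to 4 significant digits in the working — every computation holds full precision at all times; every reported value undergoes a single rounding; the derived quantities are carried in exact precision (the totals, ignition loss, five oxide percentages, the yield, glass mass) from the weighed amounts for 235.0 g of glass as written in the problem or answer text.
LOI of each material in turn:
  Boric acid: 99.93 × 0.4363 = 43.60 g
  Tabular alumina: 49.56 × 0.003900 = 0.1933 g
  Wollastonite: 68.81 × 0.003100 = 0.2133 g
  Calcined dolomite: 16.10 × 0.01010 = 0.1626 g
  Glass-grade sand: 44.83 × 0.002000 = 0.08966 g
Total LOI = 44.26 g
Glass = batch − LOI = 279.2 − 44.26 = 235.0 g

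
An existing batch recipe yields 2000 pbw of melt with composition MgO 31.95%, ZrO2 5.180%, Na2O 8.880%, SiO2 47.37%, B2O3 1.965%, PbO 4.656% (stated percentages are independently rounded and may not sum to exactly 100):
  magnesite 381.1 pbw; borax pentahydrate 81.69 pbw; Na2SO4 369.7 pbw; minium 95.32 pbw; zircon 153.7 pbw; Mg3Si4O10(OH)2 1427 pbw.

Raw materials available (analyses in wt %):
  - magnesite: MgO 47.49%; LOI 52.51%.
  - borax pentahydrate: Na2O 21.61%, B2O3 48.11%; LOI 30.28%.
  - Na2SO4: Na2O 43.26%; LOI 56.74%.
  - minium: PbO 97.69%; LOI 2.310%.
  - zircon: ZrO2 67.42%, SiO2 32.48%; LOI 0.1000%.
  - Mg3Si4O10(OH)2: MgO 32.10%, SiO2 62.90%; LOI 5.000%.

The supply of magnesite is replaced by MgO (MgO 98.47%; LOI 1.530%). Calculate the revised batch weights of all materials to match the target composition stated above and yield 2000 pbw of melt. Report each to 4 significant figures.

Revised batch per 2000 pbw melt:
  MgO: 183.8 pbw
  borax pentahydrate: 81.69 pbw
  Na2SO4: 369.7 pbw
  minium: 95.32 pbw
  zircon: 153.7 pbw
  Mg3Si4O10(OH)2: 1427 pbw
Total batch = 2311 pbw; LOI loss = 311.0 pbw

Every computation runs at full float precision through every step; values along the way are displayed rounded off to 4 significant figures when written out; a single rounding finalizes every reported result. The derived quantities (net glass mass, yield, six oxide percentages, the totals, LOI) are re-derived in exact precision from the weighed amounts per 2000 pbw of glass, as given in question or answer.
The oxide mass targets at 2000 pbw melt:
  MgO: 31.95% × 2000 = 639.0 pbw
  ZrO2: 5.180% × 2000 = 103.6 pbw
  Na2O: 8.880% × 2000 = 177.6 pbw
  SiO2: 47.37% × 2000 = 947.4 pbw
  B2O3: 1.965% × 2000 = 39.30 pbw
  PbO: 4.656% × 2000 = 93.12 pbw
Oxide-by-oxide audit working from each reported weight, per the basis as stated (every target is met by its sum net of answer rounding effects):
  MgO: 183.8·0.9847 + 1427·0.3210 = 639.1 pbw (target 639.0 pbw)
  ZrO2: 153.7·0.6742 = 103.6 pbw (target 103.6 pbw)
  Na2O: 81.69·0.2161 + 369.7·0.4326 = 177.6 pbw (target 177.6 pbw)
  SiO2: 153.7·0.3248 + 1427·0.6290 = 947.5 pbw (target 947.4 pbw)
  B2O3: 81.69·0.4811 = 39.30 pbw (target 39.30 pbw)
  PbO: 95.32·0.9769 = 93.12 pbw (target 93.12 pbw)
Glass-mass bookkeeping: the batch minus its LOI: 2000 pbw (targets for the oxides total 2000 pbw; basis as stated: 2000 pbw — gaps are rounding artifacts).
Batch total: Σ batch = 2311 pbw; LOI loss = Σ batch·LOI = 311.0 pbw; yield: glass divided by total = 86.54%.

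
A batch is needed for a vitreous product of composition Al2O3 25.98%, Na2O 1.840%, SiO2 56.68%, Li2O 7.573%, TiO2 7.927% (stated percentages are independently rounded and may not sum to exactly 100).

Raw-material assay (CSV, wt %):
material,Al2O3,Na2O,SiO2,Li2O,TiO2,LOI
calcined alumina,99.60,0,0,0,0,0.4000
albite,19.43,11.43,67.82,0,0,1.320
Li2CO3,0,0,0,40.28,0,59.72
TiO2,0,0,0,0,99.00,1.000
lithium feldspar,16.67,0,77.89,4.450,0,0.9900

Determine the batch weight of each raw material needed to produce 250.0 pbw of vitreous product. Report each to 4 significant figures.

All arithmetic maintains full precision end to end — intermediates are shown rounded off to 4 significant figures across the worked steps. Every reported number includes exactly one rounding. All derived quantities (ignition loss, five oxide percentages, totals, net glass mass, yield) are carried in exact precision from the batch weights at 250.0 pbw of glass, precisely as stated by the problem or the answer.
The oxide mass targets at 250.0 pbw vitreous product:
  Al2O3: 25.98% × 250.0 = 64.95 pbw
  Na2O: 1.840% × 250.0 = 4.600 pbw
  SiO2: 56.68% × 250.0 = 141.7 pbw
  Li2O: 7.573% × 250.0 = 18.93 pbw
  TiO2: 7.927% × 250.0 = 19.82 pbw
Verifying the oxide balance on the weights just shown, relative to the basis at hand (each sum matches its target mass modulo rounding of the values):
  Al2O3: 32.78·0.9960 + 40.24·0.1943 + 146.9·0.1667 = 64.96 pbw (target 64.95 pbw)
  Na2O: 40.24·0.1143 = 4.599 pbw (target 4.600 pbw)
  SiO2: 40.24·0.6782 + 146.9·0.7789 = 141.7 pbw (target 141.7 pbw)
  Li2O: 30.78·0.4028 + 146.9·0.04450 = 18.94 pbw (target 18.93 pbw)
  TiO2: 20.02·0.9900 = 19.82 pbw (target 19.82 pbw)
Glass-mass closure: total charge less LOI = 250.0 pbw (per-oxide target masses sum to 250.0 pbw; basis as stated: 250.0 pbw — rounding explains the deltas).
Summing the batch: Σ batch = 270.7 pbw; Σ batch·LOI gives LOI loss = 20.70 pbw; glass ÷ batch gives a yield of 92.35%.

Batch per 250.0 pbw vitreous product:
  calcined alumina: 32.78 pbw
  albite: 40.24 pbw
  Li2CO3: 30.78 pbw
  TiO2: 20.02 pbw
  lithium feldspar: 146.9 pbw
Total batch = 270.7 pbw; LOI loss = 20.70 pbw; yield = 92.35%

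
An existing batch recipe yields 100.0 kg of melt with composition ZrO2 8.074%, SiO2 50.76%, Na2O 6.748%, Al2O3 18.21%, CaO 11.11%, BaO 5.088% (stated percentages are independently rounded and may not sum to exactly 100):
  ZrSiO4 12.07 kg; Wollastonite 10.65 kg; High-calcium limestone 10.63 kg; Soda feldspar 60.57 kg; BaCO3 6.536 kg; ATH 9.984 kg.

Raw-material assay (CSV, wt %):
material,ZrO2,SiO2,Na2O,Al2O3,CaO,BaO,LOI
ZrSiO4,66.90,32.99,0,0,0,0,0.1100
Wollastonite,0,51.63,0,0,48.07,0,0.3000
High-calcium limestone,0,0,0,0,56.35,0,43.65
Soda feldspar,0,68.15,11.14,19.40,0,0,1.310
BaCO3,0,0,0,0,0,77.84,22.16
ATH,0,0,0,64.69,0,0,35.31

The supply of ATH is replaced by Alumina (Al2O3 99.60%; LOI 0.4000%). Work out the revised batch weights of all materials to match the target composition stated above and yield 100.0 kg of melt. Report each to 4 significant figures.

Revised batch per 100.0 kg melt:
  ZrSiO4: 12.07 kg
  Wollastonite: 10.65 kg
  High-calcium limestone: 10.63 kg
  Soda feldspar: 60.57 kg
  BaCO3: 6.536 kg
  Alumina: 6.484 kg
Total batch = 106.9 kg; LOI loss = 6.953 kg

Rounding to 4 significant figures governs every intermediate as shown; each numeric step keeps full float precision through every step; exactly one rounding goes into every reported result. Derived quantities are rebuilt in exact precision (six oxide percentages, the totals, net glass mass, yield, LOI) using the weight values per 100.0 kg of glass, as quoted within problem or answer.
The oxide mass targets at 100.0 kg melt:
  ZrO2: 8.074% × 100.0 = 8.074 kg
  SiO2: 50.76% × 100.0 = 50.76 kg
  Na2O: 6.748% × 100.0 = 6.748 kg
  Al2O3: 18.21% × 100.0 = 18.21 kg
  CaO: 11.11% × 100.0 = 11.11 kg
  BaO: 5.088% × 100.0 = 5.088 kg
Oxide-by-oxide audit with the batch weights as given, on the stated basis (each sum matches its target mass exact up to rounding of places):
  ZrO2: 12.07·0.6690 = 8.075 kg (target 8.074 kg)
  SiO2: 12.07·0.3299 + 10.65·0.5163 + 60.57·0.6815 = 50.76 kg (target 50.76 kg)
  Na2O: 60.57·0.1114 = 6.747 kg (target 6.748 kg)
  Al2O3: 60.57·0.1940 + 6.484·0.9960 = 18.21 kg (target 18.21 kg)
  CaO: 10.65·0.4807 + 10.63·0.5635 = 11.11 kg (target 11.11 kg)
  BaO: 6.536·0.7784 = 5.088 kg (target 5.088 kg)
Glass mass check: the batch minus its LOI: 99.99 kg (the Σ of target masses is 99.99 kg; basis as stated: 100.0 kg — gaps are rounding artifacts).
Batch grand total — Σ batch = 106.9 kg; LOI removed, Σ of batch·LOI: 6.953 kg; yield, glass over the total, = 93.50%.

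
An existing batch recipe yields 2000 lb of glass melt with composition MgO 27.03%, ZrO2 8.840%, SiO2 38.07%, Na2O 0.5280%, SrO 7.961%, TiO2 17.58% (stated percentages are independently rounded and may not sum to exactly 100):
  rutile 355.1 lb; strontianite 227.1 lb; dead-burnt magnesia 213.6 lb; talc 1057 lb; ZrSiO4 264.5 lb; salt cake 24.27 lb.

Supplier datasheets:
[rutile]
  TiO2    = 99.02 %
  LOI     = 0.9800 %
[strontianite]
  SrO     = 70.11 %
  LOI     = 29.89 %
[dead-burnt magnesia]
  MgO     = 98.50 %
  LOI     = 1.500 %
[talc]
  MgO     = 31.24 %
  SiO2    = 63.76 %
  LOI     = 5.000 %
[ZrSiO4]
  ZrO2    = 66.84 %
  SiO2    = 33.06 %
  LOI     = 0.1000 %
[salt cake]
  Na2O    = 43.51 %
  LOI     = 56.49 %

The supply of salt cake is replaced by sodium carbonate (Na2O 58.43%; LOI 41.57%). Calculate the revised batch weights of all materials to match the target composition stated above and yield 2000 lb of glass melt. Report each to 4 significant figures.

Revised batch per 2000 lb glass melt:
  rutile: 355.1 lb
  strontianite: 227.1 lb
  dead-burnt magnesia: 213.6 lb
  talc: 1057 lb
  ZrSiO4: 264.5 lb
  sodium carbonate: 18.07 lb
Total batch = 2135 lb; LOI loss = 135.2 lb

Intermediates are displayed rounded to four significant digits at each printed step. All internal work holds exact precision in all steps — each reported result is rounded exactly once. The derived quantities, including the six compositions, glass mass, ignition loss, totals, yield, are rebuilt from the batch weights per 2000 lb of glass at full precision, as they appear in either problem or answer.
Oxide-by-oxide targets in 2000 lb glass melt:
  MgO: 27.03% × 2000 = 540.6 lb
  ZrO2: 8.840% × 2000 = 176.8 lb
  SiO2: 38.07% × 2000 = 761.4 lb
  Na2O: 0.5280% × 2000 = 10.56 lb
  SrO: 7.961% × 2000 = 159.2 lb
  TiO2: 17.58% × 2000 = 351.6 lb
Mass-balance tally per oxide using the reported weights, relative to the basis at hand (summed amounts equal target values exact up to rounding of places):
  MgO: 213.6·0.9850 + 1057·0.3124 = 540.6 lb (target 540.6 lb)
  ZrO2: 264.5·0.6684 = 176.8 lb (target 176.8 lb)
  SiO2: 1057·0.6376 + 264.5·0.3306 = 761.4 lb (target 761.4 lb)
  Na2O: 18.07·0.5843 = 10.56 lb (target 10.56 lb)
  SrO: 227.1·0.7011 = 159.2 lb (target 159.2 lb)
  TiO2: 355.1·0.9902 = 351.6 lb (target 351.6 lb)
Mass balance on the glass: whole batch net of LOI = 2000 lb (targets for the oxides total 2000 lb; versus the stated basis of 2000 lb — any gap is answer rounding).
Whole-batch sum: Σ batch = 2135 lb; the LOI term Σ batch·LOI equals 135.2 lb; yield: glass divided by total = 93.67%.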